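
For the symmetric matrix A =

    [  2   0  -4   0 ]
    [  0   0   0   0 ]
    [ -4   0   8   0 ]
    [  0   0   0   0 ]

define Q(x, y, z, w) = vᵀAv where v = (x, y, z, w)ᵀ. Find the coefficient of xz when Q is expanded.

The coefficient of xz is A[1,3] + A[3,1] = 2·(-4) = -8.

-8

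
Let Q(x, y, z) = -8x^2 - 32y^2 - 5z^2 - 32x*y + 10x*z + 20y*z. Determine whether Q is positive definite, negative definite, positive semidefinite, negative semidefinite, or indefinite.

The symmetric matrix is A = [[-8, -16, 5], [-16, -32, 10], [5, 10, -5]].
Row-reducing A symmetrically gives the diagonal entries -8, 0, -15/8.
So there are 2 negative, 1 zero pivots.
Hence Q is negative semidefinite.

negative semidefinite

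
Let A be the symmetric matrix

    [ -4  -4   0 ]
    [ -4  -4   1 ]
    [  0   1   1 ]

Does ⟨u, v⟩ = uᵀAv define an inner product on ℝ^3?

no

A is congruent to a diagonal matrix with 1 positive, 2 negative and 0 zero entries, so Q is indefinite.
⟨·,·⟩ is an inner product exactly when A is positive definite.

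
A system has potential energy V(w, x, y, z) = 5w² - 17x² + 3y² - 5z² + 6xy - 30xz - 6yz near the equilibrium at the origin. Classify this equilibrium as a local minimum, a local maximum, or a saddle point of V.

The Hessian at the origin is H = [[10, 0, 0, 0], [0, -34, 6, -30], [0, 6, 6, -6], [0, -30, -6, -10]].
Symmetric row and column elimination reduces H to a congruent diagonal form with pivots 10, -34, 120/17, -8/5.
That gives 2 positive, 2 negative pivots.
H is indefinite, so the origin is a saddle point.

saddle point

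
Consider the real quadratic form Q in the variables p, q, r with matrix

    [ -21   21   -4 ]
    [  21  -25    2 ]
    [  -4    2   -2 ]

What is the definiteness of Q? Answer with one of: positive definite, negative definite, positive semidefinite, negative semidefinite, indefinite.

negative definite

Leading principal minors: Δ_1 = -21, Δ_2 = 84, Δ_3 = -20.
The signs alternate starting with Δ_1 < 0, so by Sylvester's criterion Q is negative definite.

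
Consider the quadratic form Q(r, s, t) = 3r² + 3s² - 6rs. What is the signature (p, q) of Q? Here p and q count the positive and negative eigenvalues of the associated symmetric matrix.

The symmetric matrix is A = [[3, -3, 0], [-3, 3, 0], [0, 0, 0]].
Applying the same elementary operations to the rows and columns of A produces a congruent diagonal matrix with entries 3, 0, 0.
That gives 1 positive, 2 zero pivots.

(1, 0)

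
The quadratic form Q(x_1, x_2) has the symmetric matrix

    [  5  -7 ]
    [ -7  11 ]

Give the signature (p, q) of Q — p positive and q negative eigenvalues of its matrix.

An LDLᵀ factorisation of A has diagonal entries 5, 6/5.
Counting signs: 2 positive.

(2, 0)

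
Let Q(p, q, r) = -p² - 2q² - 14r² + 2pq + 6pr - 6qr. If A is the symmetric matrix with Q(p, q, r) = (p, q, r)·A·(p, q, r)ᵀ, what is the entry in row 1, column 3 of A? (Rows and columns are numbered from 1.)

3

The coefficient of p·r in Q is 6. For a symmetric A this equals A[1,3] + A[3,1] = 2·A[1,3].
So A[1,3] = 6/2 = 3.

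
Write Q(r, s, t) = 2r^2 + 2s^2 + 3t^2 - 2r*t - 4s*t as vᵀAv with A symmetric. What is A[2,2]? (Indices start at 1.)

2

The coefficient of s^2 in Q is 2, and that is exactly A[2,2].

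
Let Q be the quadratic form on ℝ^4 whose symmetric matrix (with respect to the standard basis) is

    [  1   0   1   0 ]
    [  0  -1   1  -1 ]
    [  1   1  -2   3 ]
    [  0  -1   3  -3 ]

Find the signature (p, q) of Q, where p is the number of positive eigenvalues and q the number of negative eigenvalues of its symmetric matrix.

(1, 2)

Row-reducing A symmetrically gives the diagonal entries 1, -1, -2, 0.
So there are 1 positive, 2 negative, 1 zero pivots.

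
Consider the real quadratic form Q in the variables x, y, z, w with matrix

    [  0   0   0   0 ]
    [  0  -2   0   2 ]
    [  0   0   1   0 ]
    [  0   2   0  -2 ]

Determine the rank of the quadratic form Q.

Row-reducing A symmetrically gives the diagonal entries 0, -2, 1, 0.
So there are 1 positive, 1 negative, 2 zero pivots.
The rank is the number of nonzero pivots: 2.

2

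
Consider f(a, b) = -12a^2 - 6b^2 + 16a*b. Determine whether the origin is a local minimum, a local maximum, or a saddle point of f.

local maximum

The Hessian at the origin is H = [[-24, 16], [16, -12]].
det H = -24·-12 − (16)² = 32 > 0 and H[1,1] = -24 < 0, so H is negative definite.
Therefore the origin is a local maximum.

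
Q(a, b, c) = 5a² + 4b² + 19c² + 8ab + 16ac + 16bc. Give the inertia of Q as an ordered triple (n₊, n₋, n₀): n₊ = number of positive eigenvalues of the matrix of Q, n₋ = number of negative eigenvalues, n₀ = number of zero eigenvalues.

Write A = [[5, 4, 8], [4, 4, 8], [8, 8, 19]].
Symmetric row and column elimination reduces A to a congruent diagonal form with pivots 5, 4/5, 3.
That gives 3 positive pivots.

(3, 0, 0)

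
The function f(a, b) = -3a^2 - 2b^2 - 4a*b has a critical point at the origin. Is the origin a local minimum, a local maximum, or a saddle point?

The Hessian at the origin is H = [[-6, -4], [-4, -4]].
det H = -6·-4 − (-4)² = 8 > 0 and H[1,1] = -6 < 0, so H is negative definite.
Therefore the origin is a local maximum.

local maximum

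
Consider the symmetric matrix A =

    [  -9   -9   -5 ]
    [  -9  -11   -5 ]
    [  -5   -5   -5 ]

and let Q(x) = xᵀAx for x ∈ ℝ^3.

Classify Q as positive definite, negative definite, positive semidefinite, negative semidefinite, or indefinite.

Applying the same elementary operations to the rows and columns of A produces a congruent diagonal matrix with entries -9, -2, -20/9.
That gives 3 negative pivots.
Hence Q is negative definite.

negative definite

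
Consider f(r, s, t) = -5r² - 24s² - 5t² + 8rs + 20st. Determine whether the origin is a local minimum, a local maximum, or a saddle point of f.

The Hessian at the origin is H = [[-10, 8, 0], [8, -48, 20], [0, 20, -10]].
Row-reducing H symmetrically gives the diagonal entries -10, -208/5, -5/13.
Counting signs: 3 negative.
H is negative definite, so the origin is a strict local maximum.

local maximum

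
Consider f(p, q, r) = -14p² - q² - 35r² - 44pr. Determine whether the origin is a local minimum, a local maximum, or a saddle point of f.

The Hessian at the origin is H = [[-28, 0, -44], [0, -2, 0], [-44, 0, -70]].
An LDLᵀ factorisation of H has diagonal entries -28, -2, -6/7.
That gives 3 negative pivots.
H is negative definite, so the origin is a strict local maximum.

local maximum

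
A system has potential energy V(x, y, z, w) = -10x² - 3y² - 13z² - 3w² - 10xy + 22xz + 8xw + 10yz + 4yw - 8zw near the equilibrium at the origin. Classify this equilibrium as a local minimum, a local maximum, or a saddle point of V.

local maximum

The Hessian at the origin is H = [[-20, -10, 22, 8], [-10, -6, 10, 4], [22, 10, -26, -8], [8, 4, -8, -6]].
Applying the same elementary operations to the rows and columns of H produces a congruent diagonal matrix with entries -20, -1, -4/5, -2.
That gives 4 negative pivots.
H is negative definite, so the origin is a strict local maximum.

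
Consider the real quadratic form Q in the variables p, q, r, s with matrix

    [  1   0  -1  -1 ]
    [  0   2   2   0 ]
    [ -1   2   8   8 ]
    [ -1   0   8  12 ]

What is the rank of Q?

4

Applying the same elementary operations to the rows and columns of A produces a congruent diagonal matrix with entries 1, 2, 5, 6/5.
That gives 4 positive pivots.
The rank is the number of nonzero pivots: 4.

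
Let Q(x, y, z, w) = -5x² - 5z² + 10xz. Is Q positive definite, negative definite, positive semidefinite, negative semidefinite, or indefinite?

negative semidefinite

Write A = [[-5, 0, 5, 0], [0, 0, 0, 0], [5, 0, -5, 0], [0, 0, 0, 0]].
Row-reducing A symmetrically gives the diagonal entries -5, 0, 0, 0.
So there are 1 negative, 3 zero pivots.
Hence Q is negative semidefinite.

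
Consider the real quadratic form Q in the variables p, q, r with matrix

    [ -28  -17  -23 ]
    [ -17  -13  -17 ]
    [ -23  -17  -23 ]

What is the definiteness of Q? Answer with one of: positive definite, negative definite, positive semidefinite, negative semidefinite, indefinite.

negative definite

Leading principal minors: Δ_1 = -28, Δ_2 = 75, Δ_3 = -50.
The signs alternate starting with Δ_1 < 0, so by Sylvester's criterion Q is negative definite.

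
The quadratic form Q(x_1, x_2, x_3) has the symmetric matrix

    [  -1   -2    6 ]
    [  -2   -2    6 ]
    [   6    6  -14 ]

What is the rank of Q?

3

Congruent diagonalization of A (simultaneous row and column reduction) yields pivots -1, 2, 4.
So there are 2 positive, 1 negative pivots.
The rank is the number of nonzero pivots: 3.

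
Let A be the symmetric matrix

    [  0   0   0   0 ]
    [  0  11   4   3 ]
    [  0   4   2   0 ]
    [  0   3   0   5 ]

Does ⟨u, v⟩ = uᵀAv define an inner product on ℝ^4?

Symmetric row and column elimination reduces A to a congruent diagonal form with pivots 0, 11, 6/11, 2.
So there are 3 positive, 1 zero pivots.
Hence Q is positive semidefinite.
⟨·,·⟩ is an inner product exactly when A is positive definite.

no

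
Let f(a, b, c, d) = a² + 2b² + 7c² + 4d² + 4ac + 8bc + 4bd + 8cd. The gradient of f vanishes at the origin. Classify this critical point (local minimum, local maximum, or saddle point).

The Hessian at the origin is H = [[2, 0, 4, 0], [0, 4, 8, 4], [4, 8, 14, 8], [0, 4, 8, 8]].
Congruent diagonalization of H (simultaneous row and column reduction) yields pivots 2, 4, -10, 4.
That gives 3 positive, 1 negative pivots.
H is indefinite, so the origin is a saddle point.

saddle point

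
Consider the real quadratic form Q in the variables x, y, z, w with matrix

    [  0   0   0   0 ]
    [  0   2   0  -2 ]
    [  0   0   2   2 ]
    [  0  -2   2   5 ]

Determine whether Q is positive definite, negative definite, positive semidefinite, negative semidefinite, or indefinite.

positive semidefinite

Congruent diagonalization of A (simultaneous row and column reduction) yields pivots 0, 2, 2, 1.
Counting signs: 3 positive, 1 zero.
Hence Q is positive semidefinite.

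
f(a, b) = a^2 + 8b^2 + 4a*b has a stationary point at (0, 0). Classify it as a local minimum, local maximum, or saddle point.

The Hessian at the origin is H = [[2, 4], [4, 16]].
det H = 2·16 − (4)² = 16 > 0 and H[1,1] = 2 > 0, so H is positive definite.
Therefore the origin is a local minimum.

local minimum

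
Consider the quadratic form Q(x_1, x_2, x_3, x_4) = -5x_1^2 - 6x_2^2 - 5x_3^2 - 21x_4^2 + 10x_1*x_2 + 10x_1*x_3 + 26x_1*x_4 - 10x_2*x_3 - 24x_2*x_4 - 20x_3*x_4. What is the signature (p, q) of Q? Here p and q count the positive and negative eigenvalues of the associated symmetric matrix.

(1, 3)

The symmetric matrix is A = [[-5, 5, 5, 13], [5, -6, -5, -12], [5, -5, -5, -10], [13, -12, -10, -21]].
By Sylvester's law of inertia any congruent diagonalization of A has 1 positive, 3 negative and 0 zero entries.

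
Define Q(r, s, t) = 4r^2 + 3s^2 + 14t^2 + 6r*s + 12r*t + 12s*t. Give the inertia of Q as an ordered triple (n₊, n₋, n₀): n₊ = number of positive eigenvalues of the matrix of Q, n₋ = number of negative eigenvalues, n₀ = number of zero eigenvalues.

(3, 0, 0)

Write A = [[4, 3, 6], [3, 3, 6], [6, 6, 14]].
Applying the same elementary operations to the rows and columns of A produces a congruent diagonal matrix with entries 4, 3/4, 2.
So there are 3 positive pivots.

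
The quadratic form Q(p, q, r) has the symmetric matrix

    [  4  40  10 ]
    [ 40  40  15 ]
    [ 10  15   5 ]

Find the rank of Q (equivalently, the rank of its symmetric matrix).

3

Congruent diagonalization of A (simultaneous row and column reduction) yields pivots 4, -360, 5/72.
So there are 2 positive, 1 negative pivots.
The rank is the number of nonzero pivots: 3.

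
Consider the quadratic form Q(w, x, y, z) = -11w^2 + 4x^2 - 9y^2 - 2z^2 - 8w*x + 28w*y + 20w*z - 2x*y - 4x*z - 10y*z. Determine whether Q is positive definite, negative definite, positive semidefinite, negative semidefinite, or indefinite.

Write A = [[-11, -4, 14, 10], [-4, 4, -1, -2], [14, -1, -9, -5], [10, -2, -5, -2]].
Applying the same elementary operations to the rows and columns of A produces a congruent diagonal matrix with entries -11, 60/11, 121/60, 30/121.
Counting signs: 3 positive, 1 negative.
Hence Q is indefinite.

indefinite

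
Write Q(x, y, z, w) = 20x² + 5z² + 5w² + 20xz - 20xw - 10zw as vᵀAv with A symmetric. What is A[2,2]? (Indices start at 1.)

The coefficient of y² in Q is 0, and that is exactly A[2,2].

0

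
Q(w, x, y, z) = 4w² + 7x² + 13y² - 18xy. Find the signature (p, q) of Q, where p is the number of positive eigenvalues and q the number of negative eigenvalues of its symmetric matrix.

(3, 0)

Write A = [[4, 0, 0, 0], [0, 7, -9, 0], [0, -9, 13, 0], [0, 0, 0, 0]].
Congruent diagonalization of A (simultaneous row and column reduction) yields pivots 4, 7, 10/7, 0.
So there are 3 positive, 1 zero pivots.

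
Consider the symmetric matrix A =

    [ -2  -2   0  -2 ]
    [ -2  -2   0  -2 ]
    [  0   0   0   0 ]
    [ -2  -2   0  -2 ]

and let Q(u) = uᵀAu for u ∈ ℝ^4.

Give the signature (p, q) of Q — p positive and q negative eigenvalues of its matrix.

Congruent diagonalization of A (simultaneous row and column reduction) yields pivots -2, 0, 0, 0.
So there are 1 negative, 3 zero pivots.

(0, 1)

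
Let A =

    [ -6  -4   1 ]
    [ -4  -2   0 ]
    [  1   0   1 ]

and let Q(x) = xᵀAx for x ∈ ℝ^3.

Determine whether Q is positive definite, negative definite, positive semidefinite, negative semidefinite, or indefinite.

Congruent diagonalization of A (simultaneous row and column reduction) yields pivots -6, 2/3, 1/2.
That gives 2 positive, 1 negative pivots.
Hence Q is indefinite.

indefinite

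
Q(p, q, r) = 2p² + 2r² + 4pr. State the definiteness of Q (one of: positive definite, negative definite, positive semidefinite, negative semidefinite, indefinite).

The associated matrix is A = [[2, 0, 2], [0, 0, 0], [2, 0, 2]].
Congruent diagonalization of A (simultaneous row and column reduction) yields pivots 2, 0, 0.
That gives 1 positive, 2 zero pivots.
Hence Q is positive semidefinite.

positive semidefinite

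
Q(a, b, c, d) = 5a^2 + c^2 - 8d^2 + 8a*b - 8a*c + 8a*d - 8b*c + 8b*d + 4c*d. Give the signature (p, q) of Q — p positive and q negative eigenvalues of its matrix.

The symmetric matrix is A = [[5, 4, -4, 4], [4, 0, -4, 4], [-4, -4, 1, 2], [4, 4, 2, -8]].
Applying the same elementary operations to the rows and columns of A produces a congruent diagonal matrix with entries 5, -16/5, -2, 3/2.
So there are 2 positive, 2 negative pivots.

(2, 2)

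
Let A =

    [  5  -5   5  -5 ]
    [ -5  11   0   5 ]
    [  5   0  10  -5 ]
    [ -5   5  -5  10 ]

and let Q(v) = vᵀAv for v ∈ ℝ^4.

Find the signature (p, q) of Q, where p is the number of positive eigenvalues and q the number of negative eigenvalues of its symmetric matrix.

(4, 0)

Congruent diagonalization of A (simultaneous row and column reduction) yields pivots 5, 6, 5/6, 5.
Counting signs: 4 positive.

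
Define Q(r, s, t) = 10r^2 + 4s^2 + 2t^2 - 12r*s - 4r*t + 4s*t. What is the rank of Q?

Write A = [[10, -6, -2], [-6, 4, 2], [-2, 2, 2]].
Symmetric row and column elimination reduces A to a congruent diagonal form with pivots 10, 2/5, 0.
So there are 2 positive, 1 zero pivots.
The rank is the number of nonzero pivots: 2.

2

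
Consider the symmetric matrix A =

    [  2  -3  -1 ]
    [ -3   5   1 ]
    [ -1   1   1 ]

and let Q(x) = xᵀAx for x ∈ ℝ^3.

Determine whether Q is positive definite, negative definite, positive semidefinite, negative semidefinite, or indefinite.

Row-reducing A symmetrically gives the diagonal entries 2, 1/2, 0.
Counting signs: 2 positive, 1 zero.
Hence Q is positive semidefinite.

positive semidefinite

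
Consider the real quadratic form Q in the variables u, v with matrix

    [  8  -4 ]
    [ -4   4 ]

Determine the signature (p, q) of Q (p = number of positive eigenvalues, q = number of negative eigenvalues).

Congruent diagonalization of A (simultaneous row and column reduction) yields pivots 8, 2.
Counting signs: 2 positive.

(2, 0)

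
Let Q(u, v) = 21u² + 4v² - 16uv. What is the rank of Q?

2

Write A = [[21, -8], [-8, 4]].
Applying the same elementary operations to the rows and columns of A produces a congruent diagonal matrix with entries 21, 20/21.
That gives 2 positive pivots.
The rank is the number of nonzero pivots: 2.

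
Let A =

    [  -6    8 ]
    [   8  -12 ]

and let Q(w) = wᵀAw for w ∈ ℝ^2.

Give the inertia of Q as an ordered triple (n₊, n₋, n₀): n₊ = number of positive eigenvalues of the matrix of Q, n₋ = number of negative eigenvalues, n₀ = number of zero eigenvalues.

An LDLᵀ factorisation of A has diagonal entries -6, -4/3.
Counting signs: 2 negative.

(0, 2, 0)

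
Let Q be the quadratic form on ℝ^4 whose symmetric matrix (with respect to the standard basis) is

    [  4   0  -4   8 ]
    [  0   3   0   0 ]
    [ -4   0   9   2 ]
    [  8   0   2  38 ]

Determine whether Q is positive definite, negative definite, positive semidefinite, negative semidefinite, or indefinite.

Leading principal minors: Δ_1 = 4, Δ_2 = 12, Δ_3 = 60, Δ_4 = 120.
All leading principal minors are positive, so by Sylvester's criterion Q is positive definite.

positive definite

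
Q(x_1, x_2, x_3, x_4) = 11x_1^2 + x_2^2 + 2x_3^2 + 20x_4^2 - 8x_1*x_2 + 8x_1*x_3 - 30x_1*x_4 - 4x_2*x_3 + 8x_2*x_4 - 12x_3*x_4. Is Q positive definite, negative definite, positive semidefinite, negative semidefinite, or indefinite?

indefinite

The symmetric matrix is A = [[11, -4, 4, -15], [-4, 1, -2, 4], [4, -2, 2, -6], [-15, 4, -6, 20]].
Row-reducing A symmetrically gives the diagonal entries 11, -5/11, 6/5, 3.
Counting signs: 3 positive, 1 negative.
Hence Q is indefinite.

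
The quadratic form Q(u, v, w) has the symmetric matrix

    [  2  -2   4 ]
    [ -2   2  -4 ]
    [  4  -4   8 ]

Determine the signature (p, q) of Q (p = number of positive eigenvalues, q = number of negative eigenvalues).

Symmetric row and column elimination reduces A to a congruent diagonal form with pivots 2, 0, 0.
Counting signs: 1 positive, 2 zero.

(1, 0)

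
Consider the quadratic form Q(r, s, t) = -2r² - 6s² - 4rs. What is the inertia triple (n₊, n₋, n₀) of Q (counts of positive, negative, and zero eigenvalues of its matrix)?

(0, 2, 1)

Write A = [[-2, -2, 0], [-2, -6, 0], [0, 0, 0]].
Applying the same elementary operations to the rows and columns of A produces a congruent diagonal matrix with entries -2, -4, 0.
That gives 2 negative, 1 zero pivots.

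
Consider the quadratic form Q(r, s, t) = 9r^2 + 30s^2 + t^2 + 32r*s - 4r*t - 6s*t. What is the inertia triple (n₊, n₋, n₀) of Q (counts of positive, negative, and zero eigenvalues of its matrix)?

(3, 0, 0)

The associated matrix is A = [[9, 16, -2], [16, 30, -3], [-2, -3, 1]].
Symmetric row and column elimination reduces A to a congruent diagonal form with pivots 9, 14/9, 5/14.
So there are 3 positive pivots.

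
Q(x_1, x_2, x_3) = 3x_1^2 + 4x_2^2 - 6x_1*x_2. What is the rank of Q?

2

Write A = [[3, -3, 0], [-3, 4, 0], [0, 0, 0]].
Congruent diagonalization of A (simultaneous row and column reduction) yields pivots 3, 1, 0.
Counting signs: 2 positive, 1 zero.
The rank is the number of nonzero pivots: 2.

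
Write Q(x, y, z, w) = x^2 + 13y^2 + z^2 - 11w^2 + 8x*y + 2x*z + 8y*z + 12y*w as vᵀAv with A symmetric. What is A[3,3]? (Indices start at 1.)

The coefficient of z^2 in Q is 1, and that is exactly A[3,3].

1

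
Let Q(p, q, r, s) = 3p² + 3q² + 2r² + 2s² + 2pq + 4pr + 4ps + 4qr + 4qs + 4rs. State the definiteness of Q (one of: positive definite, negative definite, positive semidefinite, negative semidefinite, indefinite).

positive semidefinite

The symmetric matrix is A = [[3, 1, 2, 2], [1, 3, 2, 2], [2, 2, 2, 2], [2, 2, 2, 2]].
Applying the same elementary operations to the rows and columns of A produces a congruent diagonal matrix with entries 3, 8/3, 0, 0.
That gives 2 positive, 2 zero pivots.
Hence Q is positive semidefinite.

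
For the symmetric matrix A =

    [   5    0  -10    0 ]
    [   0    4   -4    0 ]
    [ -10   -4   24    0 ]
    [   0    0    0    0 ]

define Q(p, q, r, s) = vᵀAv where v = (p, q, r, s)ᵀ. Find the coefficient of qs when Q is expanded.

0

The coefficient of qs is A[2,4] + A[4,2] = 2·0 = 0.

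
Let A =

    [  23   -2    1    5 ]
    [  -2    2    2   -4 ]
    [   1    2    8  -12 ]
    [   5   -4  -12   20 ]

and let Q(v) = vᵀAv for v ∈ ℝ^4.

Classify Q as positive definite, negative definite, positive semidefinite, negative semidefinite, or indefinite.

positive definite

Symmetric row and column elimination reduces A to a congruent diagonal form with pivots 23, 42/23, 39/7, 2/39.
That gives 4 positive pivots.
Hence Q is positive definite.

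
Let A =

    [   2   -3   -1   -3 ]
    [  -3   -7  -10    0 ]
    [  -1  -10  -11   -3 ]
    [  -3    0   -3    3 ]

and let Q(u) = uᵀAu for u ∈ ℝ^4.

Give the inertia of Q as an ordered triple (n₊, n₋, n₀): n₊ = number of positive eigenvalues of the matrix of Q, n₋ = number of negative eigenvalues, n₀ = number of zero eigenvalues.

Symmetric row and column elimination reduces A to a congruent diagonal form with pivots 2, -23/2, 0, 6/23.
That gives 2 positive, 1 negative, 1 zero pivots.

(2, 1, 1)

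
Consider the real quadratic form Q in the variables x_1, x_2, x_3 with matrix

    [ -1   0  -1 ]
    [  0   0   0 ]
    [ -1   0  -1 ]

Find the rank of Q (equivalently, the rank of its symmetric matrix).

1

Congruent diagonalization of A (simultaneous row and column reduction) yields pivots -1, 0, 0.
Counting signs: 1 negative, 2 zero.
The rank is the number of nonzero pivots: 1.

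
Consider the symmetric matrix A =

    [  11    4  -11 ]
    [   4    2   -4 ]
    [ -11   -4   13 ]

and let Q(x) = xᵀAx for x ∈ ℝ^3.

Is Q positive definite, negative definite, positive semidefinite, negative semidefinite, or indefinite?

positive definite

Row-reducing A symmetrically gives the diagonal entries 11, 6/11, 2.
So there are 3 positive pivots.
Hence Q is positive definite.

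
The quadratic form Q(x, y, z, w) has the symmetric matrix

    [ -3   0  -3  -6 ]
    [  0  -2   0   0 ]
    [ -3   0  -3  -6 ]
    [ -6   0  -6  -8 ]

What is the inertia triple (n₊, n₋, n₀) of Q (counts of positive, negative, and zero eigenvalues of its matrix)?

Congruent diagonalization of A (simultaneous row and column reduction) yields pivots -3, -2, 0, 4.
Counting signs: 1 positive, 2 negative, 1 zero.

(1, 2, 1)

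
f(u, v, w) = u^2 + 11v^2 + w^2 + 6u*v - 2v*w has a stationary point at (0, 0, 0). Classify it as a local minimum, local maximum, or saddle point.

The Hessian at the origin is H = [[2, 6, 0], [6, 22, -2], [0, -2, 2]].
Congruent diagonalization of H (simultaneous row and column reduction) yields pivots 2, 4, 1.
So there are 3 positive pivots.
H is positive definite, so the origin is a strict local minimum.

local minimum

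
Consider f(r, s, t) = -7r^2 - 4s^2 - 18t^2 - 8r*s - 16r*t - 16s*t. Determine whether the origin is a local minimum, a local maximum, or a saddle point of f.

local maximum

The Hessian at the origin is H = [[-14, -8, -16], [-8, -8, -16], [-16, -16, -36]].
An LDLᵀ factorisation of H has diagonal entries -14, -24/7, -4.
That gives 3 negative pivots.
H is negative definite, so the origin is a strict local maximum.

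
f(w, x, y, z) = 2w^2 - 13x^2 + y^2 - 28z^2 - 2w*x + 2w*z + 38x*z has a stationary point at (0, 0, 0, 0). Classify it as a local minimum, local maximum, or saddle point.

saddle point

The Hessian at the origin is H = [[4, -2, 0, 2], [-2, -26, 0, 38], [0, 0, 2, 0], [2, 38, 0, -56]].
Applying the same elementary operations to the rows and columns of H produces a congruent diagonal matrix with entries 4, -27, 2, -2/3.
So there are 2 positive, 2 negative pivots.
H is indefinite, so the origin is a saddle point.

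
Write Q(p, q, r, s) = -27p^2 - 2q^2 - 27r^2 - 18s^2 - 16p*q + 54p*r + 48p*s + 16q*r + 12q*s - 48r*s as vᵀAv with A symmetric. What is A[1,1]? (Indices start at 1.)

-27

The coefficient of p^2 in Q is -27, and that is exactly A[1,1].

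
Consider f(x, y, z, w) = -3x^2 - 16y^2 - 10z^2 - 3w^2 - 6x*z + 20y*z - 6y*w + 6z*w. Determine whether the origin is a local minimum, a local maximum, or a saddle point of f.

The Hessian at the origin is H = [[-6, 0, -6, 0], [0, -32, 20, -6], [-6, 20, -20, 6], [0, -6, 6, -6]].
Congruent diagonalization of H (simultaneous row and column reduction) yields pivots -6, -32, -3/2, -3/2.
That gives 4 negative pivots.
H is negative definite, so the origin is a strict local maximum.

local maximum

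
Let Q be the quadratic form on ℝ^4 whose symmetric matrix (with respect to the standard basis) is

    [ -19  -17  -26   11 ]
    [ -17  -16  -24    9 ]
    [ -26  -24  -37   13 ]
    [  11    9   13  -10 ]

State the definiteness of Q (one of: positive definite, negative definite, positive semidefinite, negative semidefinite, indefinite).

Applying the same elementary operations to the rows and columns of A produces a congruent diagonal matrix with entries -19, -15/19, -11/15, -6/11.
Counting signs: 4 negative.
Hence Q is negative definite.

negative definite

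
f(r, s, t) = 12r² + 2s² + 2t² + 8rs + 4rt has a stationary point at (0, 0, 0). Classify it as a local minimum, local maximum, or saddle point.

local minimum

The Hessian at the origin is H = [[24, 8, 4], [8, 4, 0], [4, 0, 4]].
An LDLᵀ factorisation of H has diagonal entries 24, 4/3, 2.
Counting signs: 3 positive.
H is positive definite, so the origin is a strict local minimum.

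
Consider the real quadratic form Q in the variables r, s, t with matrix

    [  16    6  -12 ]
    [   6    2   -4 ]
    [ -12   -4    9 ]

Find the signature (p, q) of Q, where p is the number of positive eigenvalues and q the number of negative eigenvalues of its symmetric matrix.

(2, 1)

Symmetric row and column elimination reduces A to a congruent diagonal form with pivots 16, -1/4, 1.
That gives 2 positive, 1 negative pivots.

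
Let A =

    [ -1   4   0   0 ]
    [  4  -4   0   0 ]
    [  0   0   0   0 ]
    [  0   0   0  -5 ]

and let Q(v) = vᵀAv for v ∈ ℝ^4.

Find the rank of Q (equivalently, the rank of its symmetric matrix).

3

Symmetric row and column elimination reduces A to a congruent diagonal form with pivots -1, 12, 0, -5.
That gives 1 positive, 2 negative, 1 zero pivots.
The rank is the number of nonzero pivots: 3.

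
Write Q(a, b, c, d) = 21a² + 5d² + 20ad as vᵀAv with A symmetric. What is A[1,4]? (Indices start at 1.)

The coefficient of a·d in Q is 20. For a symmetric A this equals A[1,4] + A[4,1] = 2·A[1,4].
So A[1,4] = 20/2 = 10.

10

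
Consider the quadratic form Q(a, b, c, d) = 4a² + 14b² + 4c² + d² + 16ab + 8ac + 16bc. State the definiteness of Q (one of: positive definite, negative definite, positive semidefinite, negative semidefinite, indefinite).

The associated matrix is A = [[4, 8, 4, 0], [8, 14, 8, 0], [4, 8, 4, 0], [0, 0, 0, 1]].
Row-reducing A symmetrically gives the diagonal entries 4, -2, 0, 1.
That gives 2 positive, 1 negative, 1 zero pivots.
Hence Q is indefinite.

indefinite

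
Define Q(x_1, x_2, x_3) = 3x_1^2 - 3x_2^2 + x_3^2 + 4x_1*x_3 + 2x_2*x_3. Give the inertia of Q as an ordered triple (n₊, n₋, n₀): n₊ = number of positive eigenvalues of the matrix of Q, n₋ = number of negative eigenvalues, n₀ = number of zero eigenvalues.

The associated matrix is A = [[3, 0, 2], [0, -3, 1], [2, 1, 1]].
Row-reducing A symmetrically gives the diagonal entries 3, -3, 0.
That gives 1 positive, 1 negative, 1 zero pivots.

(1, 1, 1)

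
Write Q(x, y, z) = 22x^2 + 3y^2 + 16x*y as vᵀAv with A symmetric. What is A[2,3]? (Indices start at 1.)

0

The coefficient of y·z in Q is 0. For a symmetric A this equals A[2,3] + A[3,2] = 2·A[2,3].
So A[2,3] = 0/2 = 0.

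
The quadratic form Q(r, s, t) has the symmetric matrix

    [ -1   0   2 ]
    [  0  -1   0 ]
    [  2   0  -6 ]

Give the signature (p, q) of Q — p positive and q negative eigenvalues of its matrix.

(0, 3)

An LDLᵀ factorisation of A has diagonal entries -1, -1, -2.
So there are 3 negative pivots.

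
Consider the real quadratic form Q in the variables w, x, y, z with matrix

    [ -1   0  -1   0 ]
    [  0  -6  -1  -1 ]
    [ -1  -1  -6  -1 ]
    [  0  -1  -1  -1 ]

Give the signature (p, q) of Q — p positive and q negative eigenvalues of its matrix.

Row-reducing A symmetrically gives the diagonal entries -1, -6, -29/6, -20/29.
That gives 4 negative pivots.

(0, 4)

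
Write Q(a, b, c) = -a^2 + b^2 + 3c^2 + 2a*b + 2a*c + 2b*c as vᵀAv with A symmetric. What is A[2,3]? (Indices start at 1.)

The coefficient of b·c in Q is 2. For a symmetric A this equals A[2,3] + A[3,2] = 2·A[2,3].
So A[2,3] = 2/2 = 1.

1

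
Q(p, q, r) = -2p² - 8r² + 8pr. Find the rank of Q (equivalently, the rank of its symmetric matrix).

The symmetric matrix is A = [[-2, 0, 4], [0, 0, 0], [4, 0, -8]].
Applying the same elementary operations to the rows and columns of A produces a congruent diagonal matrix with entries -2, 0, 0.
Counting signs: 1 negative, 2 zero.
The rank is the number of nonzero pivots: 1.

1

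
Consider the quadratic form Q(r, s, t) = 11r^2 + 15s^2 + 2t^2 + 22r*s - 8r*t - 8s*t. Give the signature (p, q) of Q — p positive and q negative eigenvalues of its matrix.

(3, 0)

Write A = [[11, 11, -4], [11, 15, -4], [-4, -4, 2]].
Applying the same elementary operations to the rows and columns of A produces a congruent diagonal matrix with entries 11, 4, 6/11.
Counting signs: 3 positive.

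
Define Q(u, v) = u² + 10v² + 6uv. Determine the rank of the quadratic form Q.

2

Write A = [[1, 3], [3, 10]].
Applying the same elementary operations to the rows and columns of A produces a congruent diagonal matrix with entries 1, 1.
That gives 2 positive pivots.
The rank is the number of nonzero pivots: 2.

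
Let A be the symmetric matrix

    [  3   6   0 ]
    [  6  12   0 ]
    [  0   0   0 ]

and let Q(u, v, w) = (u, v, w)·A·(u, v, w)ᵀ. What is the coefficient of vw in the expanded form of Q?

0

The coefficient of vw is A[2,3] + A[3,2] = 2·0 = 0.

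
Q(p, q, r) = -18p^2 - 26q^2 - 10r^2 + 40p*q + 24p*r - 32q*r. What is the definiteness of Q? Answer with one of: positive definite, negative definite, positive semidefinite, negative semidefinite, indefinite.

negative definite

The symmetric matrix is A = [[-18, 20, 12], [20, -26, -16], [12, -16, -10]].
Symmetric row and column elimination reduces A to a congruent diagonal form with pivots -18, -34/9, -2/17.
So there are 3 negative pivots.
Hence Q is negative definite.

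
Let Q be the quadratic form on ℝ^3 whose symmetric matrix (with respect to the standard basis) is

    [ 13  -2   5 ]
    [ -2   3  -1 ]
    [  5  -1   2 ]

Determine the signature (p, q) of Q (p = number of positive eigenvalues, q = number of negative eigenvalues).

(3, 0)

An LDLᵀ factorisation of A has diagonal entries 13, 35/13, 2/35.
Counting signs: 3 positive.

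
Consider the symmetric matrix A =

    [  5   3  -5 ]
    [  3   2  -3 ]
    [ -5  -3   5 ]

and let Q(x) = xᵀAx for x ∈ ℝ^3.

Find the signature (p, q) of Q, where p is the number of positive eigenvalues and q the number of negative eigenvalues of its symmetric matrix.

(2, 0)

Applying the same elementary operations to the rows and columns of A produces a congruent diagonal matrix with entries 5, 1/5, 0.
Counting signs: 2 positive, 1 zero.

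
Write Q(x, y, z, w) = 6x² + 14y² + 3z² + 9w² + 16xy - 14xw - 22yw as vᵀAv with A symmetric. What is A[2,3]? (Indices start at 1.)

0

The coefficient of y·z in Q is 0. For a symmetric A this equals A[2,3] + A[3,2] = 2·A[2,3].
So A[2,3] = 0/2 = 0.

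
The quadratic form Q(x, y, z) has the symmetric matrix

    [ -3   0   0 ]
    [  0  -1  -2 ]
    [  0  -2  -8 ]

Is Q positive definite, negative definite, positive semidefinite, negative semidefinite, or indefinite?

Leading principal minors: Δ_1 = -3, Δ_2 = 3, Δ_3 = -12.
The signs alternate starting with Δ_1 < 0, so by Sylvester's criterion Q is negative definite.

negative definite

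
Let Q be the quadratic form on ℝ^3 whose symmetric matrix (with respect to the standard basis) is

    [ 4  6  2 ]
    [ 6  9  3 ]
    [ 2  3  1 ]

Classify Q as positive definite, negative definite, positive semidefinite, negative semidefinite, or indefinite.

Applying the same elementary operations to the rows and columns of A produces a congruent diagonal matrix with entries 4, 0, 0.
So there are 1 positive, 2 zero pivots.
Hence Q is positive semidefinite.

positive semidefinite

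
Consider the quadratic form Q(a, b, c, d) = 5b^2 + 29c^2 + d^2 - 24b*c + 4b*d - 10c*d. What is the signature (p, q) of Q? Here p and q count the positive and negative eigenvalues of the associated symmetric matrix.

(2, 0)

The associated matrix is A = [[0, 0, 0, 0], [0, 5, -12, 2], [0, -12, 29, -5], [0, 2, -5, 1]].
Applying the same elementary operations to the rows and columns of A produces a congruent diagonal matrix with entries 0, 5, 1/5, 0.
So there are 2 positive, 2 zero pivots.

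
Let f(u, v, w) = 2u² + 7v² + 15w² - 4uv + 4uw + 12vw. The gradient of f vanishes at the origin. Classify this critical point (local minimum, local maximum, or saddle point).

The Hessian at the origin is H = [[4, -4, 4], [-4, 14, 12], [4, 12, 30]].
Congruent diagonalization of H (simultaneous row and column reduction) yields pivots 4, 10, 2/5.
That gives 3 positive pivots.
H is positive definite, so the origin is a strict local minimum.

local minimum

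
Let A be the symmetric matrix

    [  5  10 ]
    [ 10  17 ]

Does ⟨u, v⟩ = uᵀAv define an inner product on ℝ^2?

no

An LDLᵀ factorisation of A has diagonal entries 5, -3.
So there are 1 positive, 1 negative pivots.
Hence Q is indefinite.
⟨·,·⟩ is an inner product exactly when A is positive definite.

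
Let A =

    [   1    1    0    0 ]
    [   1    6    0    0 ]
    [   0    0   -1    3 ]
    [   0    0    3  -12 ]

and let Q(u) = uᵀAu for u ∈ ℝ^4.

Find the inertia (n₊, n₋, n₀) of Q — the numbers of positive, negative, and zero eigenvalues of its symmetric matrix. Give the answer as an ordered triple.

(2, 2, 0)

Applying the same elementary operations to the rows and columns of A produces a congruent diagonal matrix with entries 1, 5, -1, -3.
Counting signs: 2 positive, 2 negative.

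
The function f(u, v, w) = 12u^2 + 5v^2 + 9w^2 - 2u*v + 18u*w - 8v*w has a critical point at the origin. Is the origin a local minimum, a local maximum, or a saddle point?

The Hessian at the origin is H = [[24, -2, 18], [-2, 10, -8], [18, -8, 18]].
Applying the same elementary operations to the rows and columns of H produces a congruent diagonal matrix with entries 24, 59/6, 12/59.
That gives 3 positive pivots.
H is positive definite, so the origin is a strict local minimum.

local minimum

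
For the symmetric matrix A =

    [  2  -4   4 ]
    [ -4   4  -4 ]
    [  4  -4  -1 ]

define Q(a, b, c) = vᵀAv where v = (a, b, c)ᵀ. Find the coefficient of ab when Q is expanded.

-8

The coefficient of ab is A[1,2] + A[2,1] = 2·(-4) = -8.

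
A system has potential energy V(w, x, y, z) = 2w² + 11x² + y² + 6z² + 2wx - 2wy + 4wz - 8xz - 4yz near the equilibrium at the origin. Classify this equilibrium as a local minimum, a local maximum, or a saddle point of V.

local minimum

The Hessian at the origin is H = [[4, 2, -2, 4], [2, 22, 0, -8], [-2, 0, 2, -4], [4, -8, -4, 12]].
An LDLᵀ factorisation of H has diagonal entries 4, 21, 20/21, 4/5.
So there are 4 positive pivots.
H is positive definite, so the origin is a strict local minimum.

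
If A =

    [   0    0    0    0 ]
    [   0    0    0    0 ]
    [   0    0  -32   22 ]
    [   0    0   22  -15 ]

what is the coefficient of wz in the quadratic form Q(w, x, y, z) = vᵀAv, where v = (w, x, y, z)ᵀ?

0

The coefficient of wz is A[1,4] + A[4,1] = 2·0 = 0.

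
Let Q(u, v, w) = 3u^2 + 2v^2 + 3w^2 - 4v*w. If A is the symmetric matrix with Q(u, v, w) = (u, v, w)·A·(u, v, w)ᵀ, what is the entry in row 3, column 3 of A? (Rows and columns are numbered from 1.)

The coefficient of w^2 in Q is 3, and that is exactly A[3,3].

3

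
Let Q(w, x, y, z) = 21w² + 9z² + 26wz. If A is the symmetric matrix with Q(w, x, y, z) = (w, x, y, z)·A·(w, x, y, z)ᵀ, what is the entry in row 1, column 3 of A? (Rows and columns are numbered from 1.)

0

The coefficient of w·y in Q is 0. For a symmetric A this equals A[1,3] + A[3,1] = 2·A[1,3].
So A[1,3] = 0/2 = 0.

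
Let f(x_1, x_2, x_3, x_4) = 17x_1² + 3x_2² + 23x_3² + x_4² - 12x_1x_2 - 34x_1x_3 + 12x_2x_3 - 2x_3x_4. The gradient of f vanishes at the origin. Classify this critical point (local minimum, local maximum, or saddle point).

The Hessian at the origin is H = [[34, -12, -34, 0], [-12, 6, 12, 0], [-34, 12, 46, -2], [0, 0, -2, 2]].
Symmetric row and column elimination reduces H to a congruent diagonal form with pivots 34, 30/17, 12, 5/3.
That gives 4 positive pivots.
H is positive definite, so the origin is a strict local minimum.

local minimum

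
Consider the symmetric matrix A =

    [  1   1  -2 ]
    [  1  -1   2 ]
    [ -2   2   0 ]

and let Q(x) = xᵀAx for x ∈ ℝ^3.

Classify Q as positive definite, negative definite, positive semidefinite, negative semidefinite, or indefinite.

indefinite

Symmetric row and column elimination reduces A to a congruent diagonal form with pivots 1, -2, 4.
Counting signs: 2 positive, 1 negative.
Hence Q is indefinite.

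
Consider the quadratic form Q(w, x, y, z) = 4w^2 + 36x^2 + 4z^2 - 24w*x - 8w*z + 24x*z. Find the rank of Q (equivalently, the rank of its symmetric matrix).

Write A = [[4, -12, 0, -4], [-12, 36, 0, 12], [0, 0, 0, 0], [-4, 12, 0, 4]].
Applying the same elementary operations to the rows and columns of A produces a congruent diagonal matrix with entries 4, 0, 0, 0.
So there are 1 positive, 3 zero pivots.
The rank is the number of nonzero pivots: 1.

1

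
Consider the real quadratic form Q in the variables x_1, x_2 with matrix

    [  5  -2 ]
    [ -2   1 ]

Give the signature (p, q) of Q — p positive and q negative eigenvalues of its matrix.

(2, 0)

Congruent diagonalization of A (simultaneous row and column reduction) yields pivots 5, 1/5.
So there are 2 positive pivots.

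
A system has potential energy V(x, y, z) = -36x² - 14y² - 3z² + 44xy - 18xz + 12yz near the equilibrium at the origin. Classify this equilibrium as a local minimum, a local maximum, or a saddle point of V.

local maximum

The Hessian at the origin is H = [[-72, 44, -18], [44, -28, 12], [-18, 12, -6]].
Congruent diagonalization of H (simultaneous row and column reduction) yields pivots -72, -10/9, -3/5.
Counting signs: 3 negative.
H is negative definite, so the origin is a strict local maximum.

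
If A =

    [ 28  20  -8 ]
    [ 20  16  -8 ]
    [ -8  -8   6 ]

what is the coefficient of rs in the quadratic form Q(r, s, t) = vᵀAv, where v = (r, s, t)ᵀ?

40

The coefficient of rs is A[1,2] + A[2,1] = 2·20 = 40.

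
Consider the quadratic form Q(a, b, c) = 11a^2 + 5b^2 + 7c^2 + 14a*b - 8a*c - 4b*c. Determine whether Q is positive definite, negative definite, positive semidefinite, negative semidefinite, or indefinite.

positive definite

The symmetric matrix is A = [[11, 7, -4], [7, 5, -2], [-4, -2, 7]].
An LDLᵀ factorisation of A has diagonal entries 11, 6/11, 5.
So there are 3 positive pivots.
Hence Q is positive definite.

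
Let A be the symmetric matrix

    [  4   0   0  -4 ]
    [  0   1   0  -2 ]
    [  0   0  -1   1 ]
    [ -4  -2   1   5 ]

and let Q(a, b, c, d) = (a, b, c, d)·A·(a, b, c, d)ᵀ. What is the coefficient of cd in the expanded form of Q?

2

The coefficient of cd is A[3,4] + A[4,3] = 2·1 = 2.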